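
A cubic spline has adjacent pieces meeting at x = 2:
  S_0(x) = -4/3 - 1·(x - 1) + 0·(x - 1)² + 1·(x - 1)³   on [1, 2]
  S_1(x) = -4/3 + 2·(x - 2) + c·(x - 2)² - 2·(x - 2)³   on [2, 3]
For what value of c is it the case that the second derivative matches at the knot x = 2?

3

S_0''(x) = 0 + 6·(x - 1), so S_0''(2) = 6. On the right, S_1''(2) = 2c, so c = 3.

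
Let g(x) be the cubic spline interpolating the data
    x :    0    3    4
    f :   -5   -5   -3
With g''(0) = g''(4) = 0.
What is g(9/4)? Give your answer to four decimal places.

Write M_i for g''(x_i). With h_i = 3, 1 and divided differences Δ_i = 0, 2, the continuity of g' gives the tridiagonal system
  3·M_0 + 8·M_1 + 1·M_2 = 6(Δ_1 - Δ_0) = 12
Natural end conditions: M_0 = M_2 = 0.
Solving: M_0 = 0, M_1 = 3/2, M_2 = 0.
On [0, 3], g(x) = -5 - 3/4·x + 0·x² + 1/12·x³.
With x = 9/4: g(9/4) = -1469/256.

-5.7383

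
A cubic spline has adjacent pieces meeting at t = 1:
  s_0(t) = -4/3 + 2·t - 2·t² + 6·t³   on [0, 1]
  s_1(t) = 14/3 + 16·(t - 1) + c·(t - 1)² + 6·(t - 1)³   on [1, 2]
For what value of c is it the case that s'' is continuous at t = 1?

s_0''(t) = -4 + 36·t, so s_0''(1) = 32. On the right, s_1''(1) = 2c, so c = 16.

16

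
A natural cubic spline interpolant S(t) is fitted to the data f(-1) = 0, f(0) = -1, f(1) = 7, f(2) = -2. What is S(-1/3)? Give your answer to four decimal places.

Write m_i for S''(x_i). With h_i = 1, 1, 1 and divided differences Δ_i = -1, 8, -9, the continuity of S' gives the tridiagonal system
  1·m_0 + 4·m_1 + 1·m_2 = 6(Δ_1 - Δ_0) = 54
  1·m_1 + 4·m_2 + 1·m_3 = 6(Δ_2 - Δ_1) = -102
Natural end conditions: m_0 = m_3 = 0.
Solving: m_0 = 0, m_1 = 106/5, m_2 = -154/5, m_3 = 0.
On [-1, 0], S(t) = 0 - 68/15·(t + 1) + 0·(t + 1)² + 53/15·(t + 1)³.
With (t + 1) = 2/3: S(-1/3) = -160/81.

-1.9753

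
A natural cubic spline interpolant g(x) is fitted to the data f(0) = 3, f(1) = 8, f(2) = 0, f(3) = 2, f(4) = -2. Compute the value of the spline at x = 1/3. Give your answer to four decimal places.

Put M_i = g'' at the i-th knot. Here h = (1, 1, 1, 1) and Δ = (5, -8, 2, -4), so the interior equations h_(i-1)·M_(i-1) + 2(h_(i-1)+h_i)·M_i + h_i·M_(i+1) = 6(Δ_i − Δ_(i-1)) read
  1·M_0 + 4·M_1 + 1·M_2 = 6(Δ_1 - Δ_0) = -78
  1·M_1 + 4·M_2 + 1·M_3 = 6(Δ_2 - Δ_1) = 60
  1·M_2 + 4·M_3 + 1·M_4 = 6(Δ_3 - Δ_2) = -36
Natural end conditions: M_0 = M_4 = 0.
Solving: M_0 = 0, M_1 = -723/28, M_2 = 177/7, M_3 = -429/28, M_4 = 0.
On [0, 1], g(x) = 3 + 521/56·x + 0·x² - 241/56·x³.
With x = 1/3: g(1/3) = 1123/189.

5.9418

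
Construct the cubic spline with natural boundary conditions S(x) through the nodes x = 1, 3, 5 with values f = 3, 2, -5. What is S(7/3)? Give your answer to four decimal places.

2.8889

With M_i denoting the second derivative at x_i, h_i = 2, 2, and Δ_i = (y_(i+1) − y_i)/h_i = -1/2, -7/2:
  2·M_0 + 8·M_1 + 2·M_2 = 6(Δ_1 - Δ_0) = -18
Natural end conditions: M_0 = M_2 = 0.
Hence M_0 = 0, M_1 = -9/4, M_2 = 0.
On [1, 3], S(x) = 3 + 1/4·(x - 1) + 0·(x - 1)² - 3/16·(x - 1)³.
With (x - 1) = 4/3: S(7/3) = 26/9.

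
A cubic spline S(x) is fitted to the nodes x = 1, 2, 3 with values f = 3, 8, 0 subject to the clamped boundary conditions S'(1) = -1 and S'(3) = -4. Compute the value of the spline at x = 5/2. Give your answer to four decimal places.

4.3750

Put M_i = S'' at the i-th knot. Here h = (1, 1) and Δ = (5, -8), so the interior equations h_(i-1)·M_(i-1) + 2(h_(i-1)+h_i)·M_i + h_i·M_(i+1) = 6(Δ_i − Δ_(i-1)) read
  1·M_0 + 4·M_1 + 1·M_2 = 6(Δ_1 - Δ_0) = -78
Clamped end conditions give two more equations: 2h_0·M_0 + h_0·M_1 = 6(Δ_0 - S'(1)) = 36 and h_1·M_1 + 2h_1·M_2 = 6(S'(3) - Δ_1) = 24.
Forward elimination and back-substitution give M_0 = 36, M_1 = -36, M_2 = 30.
On [2, 3], S(x) = 8 - 1·(x - 2) - 18·(x - 2)² + 11·(x - 2)³.
With (x - 2) = 1/2: S(5/2) = 35/8.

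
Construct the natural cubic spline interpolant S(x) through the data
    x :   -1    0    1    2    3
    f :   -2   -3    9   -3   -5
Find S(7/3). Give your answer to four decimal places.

With m_i denoting the second derivative at x_i, h_i = 1, 1, 1, 1, and Δ_i = (y_(i+1) − y_i)/h_i = -1, 12, -12, -2:
  1·m_0 + 4·m_1 + 1·m_2 = 6(Δ_1 - Δ_0) = 78
  1·m_1 + 4·m_2 + 1·m_3 = 6(Δ_2 - Δ_1) = -144
  1·m_2 + 4·m_3 + 1·m_4 = 6(Δ_3 - Δ_2) = 60
Natural end conditions: m_0 = m_4 = 0.
Forward elimination and back-substitution give m_0 = 0, m_1 = 129/4, m_2 = -51, m_3 = 111/4, m_4 = 0.
On [2, 3], S(x) = -3 - 45/4·(x - 2) + 111/8·(x - 2)² - 37/8·(x - 2)³.
With (x - 2) = 1/3: S(7/3) = -581/108.

-5.3796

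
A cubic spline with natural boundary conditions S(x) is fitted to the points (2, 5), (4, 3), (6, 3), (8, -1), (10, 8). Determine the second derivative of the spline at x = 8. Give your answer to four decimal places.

5.7054

With M_i denoting the second derivative at x_i, h_i = 2, 2, 2, 2, and Δ_i = (y_(i+1) − y_i)/h_i = -1, 0, -2, 9/2:
  2·M_0 + 8·M_1 + 2·M_2 = 6(Δ_1 - Δ_0) = 6
  2·M_1 + 8·M_2 + 2·M_3 = 6(Δ_2 - Δ_1) = -12
  2·M_2 + 8·M_3 + 2·M_4 = 6(Δ_3 - Δ_2) = 39
Natural end conditions: M_0 = M_4 = 0.
Forward elimination and back-substitution give M_0 = 0, M_1 = 177/112, M_2 = -93/28, M_3 = 639/112, M_4 = 0.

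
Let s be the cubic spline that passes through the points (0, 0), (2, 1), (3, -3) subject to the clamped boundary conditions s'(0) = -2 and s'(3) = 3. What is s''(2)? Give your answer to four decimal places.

With m_i denoting the second derivative at x_i, h_i = 2, 1, and Δ_i = (y_(i+1) − y_i)/h_i = 1/2, -4:
  2·m_0 + 6·m_1 + 1·m_2 = 6(Δ_1 - Δ_0) = -27
Clamped end conditions give two more equations: 2h_0·m_0 + h_0·m_1 = 6(Δ_0 - s'(0)) = 15 and h_1·m_1 + 2h_1·m_2 = 6(s'(3) - Δ_1) = 42.
Forward elimination and back-substitution give m_0 = 119/12, m_1 = -37/3, m_2 = 163/6.

-12.3333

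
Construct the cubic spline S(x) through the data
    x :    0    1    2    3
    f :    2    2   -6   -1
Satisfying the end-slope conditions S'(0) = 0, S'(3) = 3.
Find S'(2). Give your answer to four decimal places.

Put M_i = S'' at the i-th knot. Here h = (1, 1, 1) and Δ = (0, -8, 5), so the interior equations h_(i-1)·M_(i-1) + 2(h_(i-1)+h_i)·M_i + h_i·M_(i+1) = 6(Δ_i − Δ_(i-1)) read
  1·M_0 + 4·M_1 + 1·M_2 = 6(Δ_1 - Δ_0) = -48
  1·M_1 + 4·M_2 + 1·M_3 = 6(Δ_2 - Δ_1) = 78
Clamped end conditions give two more equations: 2h_0·M_0 + h_0·M_1 = 6(Δ_0 - S'(0)) = 0 and h_2·M_2 + 2h_2·M_3 = 6(S'(3) - Δ_2) = -12.
Forward elimination and back-substitution give M_0 = 56/5, M_1 = -112/5, M_2 = 152/5, M_3 = -106/5.
On [2, 3], S'(x) = b_2 + 2c_2·(x - 2) + 3d_2·(x - 2)² with b_2 = Δ_2 - h_2(2M_2 + M_3)/6 = -8/5, c_2 = M_2/2 = 76/5, d_2 = (M_3 - M_2)/(6h_2) = -43/5. So S'(2) = -8/5.

-1.6000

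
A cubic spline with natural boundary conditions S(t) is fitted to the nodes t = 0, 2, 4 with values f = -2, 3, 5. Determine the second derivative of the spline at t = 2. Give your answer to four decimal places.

-1.1250

Put M_i = S'' at the i-th knot. Here h = (2, 2) and Δ = (5/2, 1), so the interior equations h_(i-1)·M_(i-1) + 2(h_(i-1)+h_i)·M_i + h_i·M_(i+1) = 6(Δ_i − Δ_(i-1)) read
  2·M_0 + 8·M_1 + 2·M_2 = 6(Δ_1 - Δ_0) = -9
Natural end conditions: M_0 = M_2 = 0.
Forward elimination and back-substitution give M_0 = 0, M_1 = -9/8, M_2 = 0.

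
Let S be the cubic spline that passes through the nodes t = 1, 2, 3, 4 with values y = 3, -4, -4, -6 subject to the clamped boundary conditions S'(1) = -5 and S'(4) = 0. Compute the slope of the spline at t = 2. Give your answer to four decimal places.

With M_i denoting the second derivative at x_i, h_i = 1, 1, 1, and Δ_i = (y_(i+1) − y_i)/h_i = -7, 0, -2:
  1·M_0 + 4·M_1 + 1·M_2 = 6(Δ_1 - Δ_0) = 42
  1·M_1 + 4·M_2 + 1·M_3 = 6(Δ_2 - Δ_1) = -12
Clamped end conditions give two more equations: 2h_0·M_0 + h_0·M_1 = 6(Δ_0 - S'(1)) = -12 and h_2·M_2 + 2h_2·M_3 = 6(S'(4) - Δ_2) = 12.
Solving: M_0 = -214/15, M_1 = 248/15, M_2 = -148/15, M_3 = 164/15.
On [2, 3], S'(t) = b_1 + 2c_1·(t - 2) + 3d_1·(t - 2)² with b_1 = Δ_1 - h_1(2M_1 + M_2)/6 = -58/15, c_1 = M_1/2 = 124/15, d_1 = (M_2 - M_1)/(6h_1) = -22/5. So S'(2) = -58/15.

-3.8667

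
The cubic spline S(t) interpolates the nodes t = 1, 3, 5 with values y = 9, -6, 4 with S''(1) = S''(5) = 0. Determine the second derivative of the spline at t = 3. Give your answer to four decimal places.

9.3750

With σ_i denoting the second derivative at x_i, h_i = 2, 2, and Δ_i = (y_(i+1) − y_i)/h_i = -15/2, 5:
  2·σ_0 + 8·σ_1 + 2·σ_2 = 6(Δ_1 - Δ_0) = 75
Natural end conditions: σ_0 = σ_2 = 0.
Hence σ_0 = 0, σ_1 = 75/8, σ_2 = 0.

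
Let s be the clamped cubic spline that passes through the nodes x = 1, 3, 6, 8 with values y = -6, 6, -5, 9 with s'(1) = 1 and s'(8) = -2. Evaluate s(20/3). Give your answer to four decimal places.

Let M_i = s''(x_i). Step sizes h_i = 2, 3, 2; slopes of the chords Δ_i = (y_(i+1) - y_i)/h_i = 6, -11/3, 7.
  2·M_0 + 10·M_1 + 3·M_2 = 6(Δ_1 - Δ_0) = -58
  3·M_1 + 10·M_2 + 2·M_3 = 6(Δ_2 - Δ_1) = 64
Clamped end conditions give two more equations: 2h_0·M_0 + h_0·M_1 = 6(Δ_0 - s'(1)) = 30 and h_2·M_2 + 2h_2·M_3 = 6(s'(8) - Δ_2) = -54.
Forward elimination and back-substitution give M_0 = 335/24, M_1 = -155/12, M_2 = 173/12, M_3 = -497/24.
On [6, 8], s(x) = -5 + 103/24·(x - 6) + 173/24·(x - 6)² - 281/96·(x - 6)³.
With (x - 6) = 2/3: s(20/3) = 16/81.

0.1975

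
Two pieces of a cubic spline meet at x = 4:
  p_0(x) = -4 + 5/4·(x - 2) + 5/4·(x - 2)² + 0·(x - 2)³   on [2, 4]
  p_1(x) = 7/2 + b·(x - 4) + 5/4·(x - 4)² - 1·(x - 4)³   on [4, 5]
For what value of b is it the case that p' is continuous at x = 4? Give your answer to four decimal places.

p_0'(x) = 5/4 + 5/2·(x - 2) + 0·(x - 2)², so p_0'(4) = 25/4. On the right, p_1'(4) = b, so b = 25/4.

6.2500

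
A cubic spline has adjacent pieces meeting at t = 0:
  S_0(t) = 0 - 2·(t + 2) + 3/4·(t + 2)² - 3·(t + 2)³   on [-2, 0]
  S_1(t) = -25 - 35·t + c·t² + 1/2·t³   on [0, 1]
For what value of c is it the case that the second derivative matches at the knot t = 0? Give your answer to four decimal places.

S_0''(t) = 3/2 - 18·(t + 2), so S_0''(0) = -69/2. On the right, S_1''(0) = 2c, so c = -69/4.

-17.2500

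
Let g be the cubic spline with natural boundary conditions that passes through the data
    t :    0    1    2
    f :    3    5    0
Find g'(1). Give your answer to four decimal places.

-1.5000

With M_i denoting the second derivative at x_i, h_i = 1, 1, and Δ_i = (y_(i+1) − y_i)/h_i = 2, -5:
  1·M_0 + 4·M_1 + 1·M_2 = 6(Δ_1 - Δ_0) = -42
Natural end conditions: M_0 = M_2 = 0.
Solving the tridiagonal system: M_0 = 0, M_1 = -21/2, M_2 = 0.
On [1, 2], g'(t) = b_1 + 2c_1·(t - 1) + 3d_1·(t - 1)² with b_1 = Δ_1 - h_1(2M_1 + M_2)/6 = -3/2, c_1 = M_1/2 = -21/4, d_1 = (M_2 - M_1)/(6h_1) = 7/4. So g'(1) = -3/2.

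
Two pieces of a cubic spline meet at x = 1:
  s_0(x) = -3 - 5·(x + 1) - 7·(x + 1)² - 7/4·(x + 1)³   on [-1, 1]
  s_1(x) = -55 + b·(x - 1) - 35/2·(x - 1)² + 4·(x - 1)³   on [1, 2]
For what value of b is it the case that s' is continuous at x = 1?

s_0'(x) = -5 - 14·(x + 1) - 21/4·(x + 1)², so s_0'(1) = -54. On the right, s_1'(1) = b, so b = -54.

-54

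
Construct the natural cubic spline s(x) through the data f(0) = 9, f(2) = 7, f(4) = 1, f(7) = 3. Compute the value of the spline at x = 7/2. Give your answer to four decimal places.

With σ_i denoting the second derivative at x_i, h_i = 2, 2, 3, and Δ_i = (y_(i+1) − y_i)/h_i = -1, -3, 2/3:
  2·σ_0 + 8·σ_1 + 2·σ_2 = 6(Δ_1 - Δ_0) = -12
  2·σ_1 + 10·σ_2 + 3·σ_3 = 6(Δ_2 - Δ_1) = 22
Natural end conditions: σ_0 = σ_3 = 0.
Hence σ_0 = 0, σ_1 = -41/19, σ_2 = 50/19, σ_3 = 0.
On [2, 4], s(x) = 7 - 139/57·(x - 2) - 41/38·(x - 2)² + 91/228·(x - 2)³.
With (x - 2) = 3/2: s(7/2) = 1375/608.

2.2615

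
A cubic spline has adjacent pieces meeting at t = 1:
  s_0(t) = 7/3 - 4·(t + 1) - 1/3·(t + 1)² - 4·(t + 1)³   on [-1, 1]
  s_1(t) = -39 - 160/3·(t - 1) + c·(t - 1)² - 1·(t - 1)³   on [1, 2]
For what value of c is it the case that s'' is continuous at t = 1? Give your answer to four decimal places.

-24.3333

s_0''(t) = -2/3 - 24·(t + 1), so s_0''(1) = -146/3. On the right, s_1''(1) = 2c, so c = -73/3.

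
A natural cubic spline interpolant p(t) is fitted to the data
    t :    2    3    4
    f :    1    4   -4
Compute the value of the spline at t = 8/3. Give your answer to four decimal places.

With m_i denoting the second derivative at x_i, h_i = 1, 1, and Δ_i = (y_(i+1) − y_i)/h_i = 3, -8:
  1·m_0 + 4·m_1 + 1·m_2 = 6(Δ_1 - Δ_0) = -66
Natural end conditions: m_0 = m_2 = 0.
Solving: m_0 = 0, m_1 = -33/2, m_2 = 0.
On [2, 3], p(t) = 1 + 23/4·(t - 2) + 0·(t - 2)² - 11/4·(t - 2)³.
With (t - 2) = 2/3: p(8/3) = 217/54.

4.0185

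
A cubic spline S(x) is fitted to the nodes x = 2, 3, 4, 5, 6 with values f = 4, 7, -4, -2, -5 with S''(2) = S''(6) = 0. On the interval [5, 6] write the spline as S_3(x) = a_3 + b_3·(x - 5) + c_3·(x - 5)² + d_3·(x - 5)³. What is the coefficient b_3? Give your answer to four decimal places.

2.0357

With m_i denoting the second derivative at x_i, h_i = 1, 1, 1, 1, and Δ_i = (y_(i+1) − y_i)/h_i = 3, -11, 2, -3:
  1·m_0 + 4·m_1 + 1·m_2 = 6(Δ_1 - Δ_0) = -84
  1·m_1 + 4·m_2 + 1·m_3 = 6(Δ_2 - Δ_1) = 78
  1·m_2 + 4·m_3 + 1·m_4 = 6(Δ_3 - Δ_2) = -30
Natural end conditions: m_0 = m_4 = 0.
Hence m_0 = 0, m_1 = -801/28, m_2 = 213/7, m_3 = -423/28, m_4 = 0.
On [5, 6], with S_3(x) = a_3 + b_3·(x - 5) + c_3·(x - 5)² + d_3·(x - 5)³: c_3 = m_3/2 = -423/56, d_3 = (m_4 - m_3)/(6h_3) = 141/56, b_3 = Δ_3 - h_3(2m_3 + m_4)/6 = 57/28.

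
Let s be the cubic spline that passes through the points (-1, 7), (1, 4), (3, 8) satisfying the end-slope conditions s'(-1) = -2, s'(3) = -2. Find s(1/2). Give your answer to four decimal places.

3.8945

Write m_i for s''(x_i). With h_i = 2, 2 and divided differences Δ_i = -3/2, 2, the continuity of s' gives the tridiagonal system
  2·m_0 + 8·m_1 + 2·m_2 = 6(Δ_1 - Δ_0) = 21
Clamped end conditions give two more equations: 2h_0·m_0 + h_0·m_1 = 6(Δ_0 - s'(-1)) = 3 and h_1·m_1 + 2h_1·m_2 = 6(s'(3) - Δ_1) = -24.
Forward elimination and back-substitution give m_0 = -15/8, m_1 = 21/4, m_2 = -69/8.
On [-1, 1], s(t) = 7 - 2·(t + 1) - 15/16·(t + 1)² + 19/32·(t + 1)³.
With (t + 1) = 3/2: s(1/2) = 997/256.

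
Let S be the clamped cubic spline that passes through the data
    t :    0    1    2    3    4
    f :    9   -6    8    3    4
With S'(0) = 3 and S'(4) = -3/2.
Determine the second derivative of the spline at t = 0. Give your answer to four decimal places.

-94.5536

With M_i denoting the second derivative at x_i, h_i = 1, 1, 1, 1, and Δ_i = (y_(i+1) − y_i)/h_i = -15, 14, -5, 1:
  1·M_0 + 4·M_1 + 1·M_2 = 6(Δ_1 - Δ_0) = 174
  1·M_1 + 4·M_2 + 1·M_3 = 6(Δ_2 - Δ_1) = -114
  1·M_2 + 4·M_3 + 1·M_4 = 6(Δ_3 - Δ_2) = 36
Clamped end conditions give two more equations: 2h_0·M_0 + h_0·M_1 = 6(Δ_0 - S'(0)) = -108 and h_3·M_3 + 2h_3·M_4 = 6(S'(4) - Δ_3) = -15.
Solving the tridiagonal system: M_0 = -5295/56, M_1 = 2271/28, M_2 = -447/8, M_3 = 795/28, M_4 = -1215/56.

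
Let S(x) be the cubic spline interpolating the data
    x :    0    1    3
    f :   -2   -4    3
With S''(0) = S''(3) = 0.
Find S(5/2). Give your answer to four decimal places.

With m_i denoting the second derivative at x_i, h_i = 1, 2, and Δ_i = (y_(i+1) − y_i)/h_i = -2, 7/2:
  1·m_0 + 6·m_1 + 2·m_2 = 6(Δ_1 - Δ_0) = 33
Natural end conditions: m_0 = m_2 = 0.
Hence m_0 = 0, m_1 = 11/2, m_2 = 0.
On [1, 3], S(x) = -4 - 1/6·(x - 1) + 11/4·(x - 1)² - 11/24·(x - 1)³.
With (x - 1) = 3/2: S(5/2) = 25/64.

0.3906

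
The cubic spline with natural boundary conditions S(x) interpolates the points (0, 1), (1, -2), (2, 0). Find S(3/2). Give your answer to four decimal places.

Put M_i = S'' at the i-th knot. Here h = (1, 1) and Δ = (-3, 2), so the interior equations h_(i-1)·M_(i-1) + 2(h_(i-1)+h_i)·M_i + h_i·M_(i+1) = 6(Δ_i − Δ_(i-1)) read
  1·M_0 + 4·M_1 + 1·M_2 = 6(Δ_1 - Δ_0) = 30
Natural end conditions: M_0 = M_2 = 0.
Forward elimination and back-substitution give M_0 = 0, M_1 = 15/2, M_2 = 0.
On [1, 2], S(x) = -2 - 1/2·(x - 1) + 15/4·(x - 1)² - 5/4·(x - 1)³.
With (x - 1) = 1/2: S(3/2) = -47/32.

-1.4688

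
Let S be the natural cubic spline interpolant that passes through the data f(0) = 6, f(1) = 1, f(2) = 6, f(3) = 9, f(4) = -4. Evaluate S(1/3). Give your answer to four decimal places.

3.5820

Put m_i = S'' at the i-th knot. Here h = (1, 1, 1, 1) and Δ = (-5, 5, 3, -13), so the interior equations h_(i-1)·m_(i-1) + 2(h_(i-1)+h_i)·m_i + h_i·m_(i+1) = 6(Δ_i − Δ_(i-1)) read
  1·m_0 + 4·m_1 + 1·m_2 = 6(Δ_1 - Δ_0) = 60
  1·m_1 + 4·m_2 + 1·m_3 = 6(Δ_2 - Δ_1) = -12
  1·m_2 + 4·m_3 + 1·m_4 = 6(Δ_3 - Δ_2) = -96
Natural end conditions: m_0 = m_4 = 0.
Solving: m_0 = 0, m_1 = 213/14, m_2 = -6/7, m_3 = -333/14, m_4 = 0.
On [0, 1], S(t) = 6 - 211/28·t + 0·t² + 71/28·t³.
With t = 1/3: S(1/3) = 677/189.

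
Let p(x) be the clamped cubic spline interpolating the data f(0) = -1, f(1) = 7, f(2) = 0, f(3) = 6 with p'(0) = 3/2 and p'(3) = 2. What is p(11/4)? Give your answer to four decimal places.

4.7141

Let M_i = p''(x_i). Step sizes h_i = 1, 1, 1; slopes of the chords Δ_i = (y_(i+1) - y_i)/h_i = 8, -7, 6.
  1·M_0 + 4·M_1 + 1·M_2 = 6(Δ_1 - Δ_0) = -90
  1·M_1 + 4·M_2 + 1·M_3 = 6(Δ_2 - Δ_1) = 78
Clamped end conditions give two more equations: 2h_0·M_0 + h_0·M_1 = 6(Δ_0 - p'(0)) = 39 and h_2·M_2 + 2h_2·M_3 = 6(p'(3) - Δ_2) = -24.
Solving: M_0 = 608/15, M_1 = -631/15, M_2 = 566/15, M_3 = -463/15.
On [2, 3], p(x) = 0 - 43/30·(x - 2) + 283/15·(x - 2)² - 343/30·(x - 2)³.
With (x - 2) = 3/4: p(11/4) = 3017/640.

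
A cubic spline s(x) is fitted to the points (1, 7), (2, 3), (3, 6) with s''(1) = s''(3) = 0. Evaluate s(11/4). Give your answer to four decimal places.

4.8398

Write m_i for s''(x_i). With h_i = 1, 1 and divided differences Δ_i = -4, 3, the continuity of s' gives the tridiagonal system
  1·m_0 + 4·m_1 + 1·m_2 = 6(Δ_1 - Δ_0) = 42
Natural end conditions: m_0 = m_2 = 0.
Solving: m_0 = 0, m_1 = 21/2, m_2 = 0.
On [2, 3], s(x) = 3 - 1/2·(x - 2) + 21/4·(x - 2)² - 7/4·(x - 2)³.
With (x - 2) = 3/4: s(11/4) = 1239/256.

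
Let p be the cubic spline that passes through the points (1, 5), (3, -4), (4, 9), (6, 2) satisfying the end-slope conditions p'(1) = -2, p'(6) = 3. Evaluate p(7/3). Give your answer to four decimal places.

Put m_i = p'' at the i-th knot. Here h = (2, 1, 2) and Δ = (-9/2, 13, -7/2), so the interior equations h_(i-1)·m_(i-1) + 2(h_(i-1)+h_i)·m_i + h_i·m_(i+1) = 6(Δ_i − Δ_(i-1)) read
  2·m_0 + 6·m_1 + 1·m_2 = 6(Δ_1 - Δ_0) = 105
  1·m_1 + 6·m_2 + 2·m_3 = 6(Δ_2 - Δ_1) = -99
Clamped end conditions give two more equations: 2h_0·m_0 + h_0·m_1 = 6(Δ_0 - p'(1)) = -15 and h_2·m_2 + 2h_2·m_3 = 6(p'(6) - Δ_2) = 39.
Forward elimination and back-substitution give m_0 = -287/16, m_1 = 227/8, m_2 = -235/8, m_3 = 391/16.
On [1, 3], p(x) = 5 - 2·(x - 1) - 287/32·(x - 1)² + 247/64·(x - 1)³.
With (x - 1) = 4/3: p(7/3) = -241/54.

-4.4630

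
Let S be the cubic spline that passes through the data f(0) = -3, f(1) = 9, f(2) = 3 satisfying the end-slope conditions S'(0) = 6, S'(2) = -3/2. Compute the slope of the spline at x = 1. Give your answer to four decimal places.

With m_i denoting the second derivative at x_i, h_i = 1, 1, and Δ_i = (y_(i+1) − y_i)/h_i = 12, -6:
  1·m_0 + 4·m_1 + 1·m_2 = 6(Δ_1 - Δ_0) = -108
Clamped end conditions give two more equations: 2h_0·m_0 + h_0·m_1 = 6(Δ_0 - S'(0)) = 36 and h_1·m_1 + 2h_1·m_2 = 6(S'(2) - Δ_1) = 27.
Forward elimination and back-substitution give m_0 = 165/4, m_1 = -93/2, m_2 = 147/4.
On [1, 2], S'(x) = b_1 + 2c_1·(x - 1) + 3d_1·(x - 1)² with b_1 = Δ_1 - h_1(2m_1 + m_2)/6 = 27/8, c_1 = m_1/2 = -93/4, d_1 = (m_2 - m_1)/(6h_1) = 111/8. So S'(1) = 27/8.

3.3750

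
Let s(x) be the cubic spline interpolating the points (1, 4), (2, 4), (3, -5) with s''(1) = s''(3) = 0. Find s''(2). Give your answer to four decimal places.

Put M_i = s'' at the i-th knot. Here h = (1, 1) and Δ = (0, -9), so the interior equations h_(i-1)·M_(i-1) + 2(h_(i-1)+h_i)·M_i + h_i·M_(i+1) = 6(Δ_i − Δ_(i-1)) read
  1·M_0 + 4·M_1 + 1·M_2 = 6(Δ_1 - Δ_0) = -54
Natural end conditions: M_0 = M_2 = 0.
Solving: M_0 = 0, M_1 = -27/2, M_2 = 0.

-13.5000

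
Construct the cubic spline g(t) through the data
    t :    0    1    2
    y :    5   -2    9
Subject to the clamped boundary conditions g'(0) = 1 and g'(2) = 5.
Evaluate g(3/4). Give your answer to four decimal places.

-1.0703

Write σ_i for g''(x_i). With h_i = 1, 1 and divided differences Δ_i = -7, 11, the continuity of g' gives the tridiagonal system
  1·σ_0 + 4·σ_1 + 1·σ_2 = 6(Δ_1 - Δ_0) = 108
Clamped end conditions give two more equations: 2h_0·σ_0 + h_0·σ_1 = 6(Δ_0 - g'(0)) = -48 and h_1·σ_1 + 2h_1·σ_2 = 6(g'(2) - Δ_1) = -36.
Solving: σ_0 = -49, σ_1 = 50, σ_2 = -43.
On [0, 1], g(t) = 5 + 1·t - 49/2·t² + 33/2·t³.
With t = 3/4: g(3/4) = -137/128.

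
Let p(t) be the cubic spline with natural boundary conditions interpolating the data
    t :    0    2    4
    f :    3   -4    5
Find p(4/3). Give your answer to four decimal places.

Put σ_i = p'' at the i-th knot. Here h = (2, 2) and Δ = (-7/2, 9/2), so the interior equations h_(i-1)·σ_(i-1) + 2(h_(i-1)+h_i)·σ_i + h_i·σ_(i+1) = 6(Δ_i − Δ_(i-1)) read
  2·σ_0 + 8·σ_1 + 2·σ_2 = 6(Δ_1 - Δ_0) = 48
Natural end conditions: σ_0 = σ_2 = 0.
Hence σ_0 = 0, σ_1 = 6, σ_2 = 0.
On [0, 2], p(t) = 3 - 11/2·t + 0·t² + 1/2·t³.
With t = 4/3: p(4/3) = -85/27.

-3.1481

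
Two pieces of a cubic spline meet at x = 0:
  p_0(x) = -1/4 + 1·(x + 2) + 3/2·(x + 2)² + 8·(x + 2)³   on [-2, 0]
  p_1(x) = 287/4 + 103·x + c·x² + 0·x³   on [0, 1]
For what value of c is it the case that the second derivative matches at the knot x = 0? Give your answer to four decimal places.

p_0''(x) = 3 + 48·(x + 2), so p_0''(0) = 99. On the right, p_1''(0) = 2c, so c = 99/2.

49.5000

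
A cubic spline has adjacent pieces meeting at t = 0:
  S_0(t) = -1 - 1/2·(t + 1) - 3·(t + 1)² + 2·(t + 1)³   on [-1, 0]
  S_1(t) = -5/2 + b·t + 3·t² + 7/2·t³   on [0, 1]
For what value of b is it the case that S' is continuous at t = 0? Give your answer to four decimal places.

S_0'(t) = -1/2 - 6·(t + 1) + 6·(t + 1)², so S_0'(0) = -1/2. On the right, S_1'(0) = b, so b = -1/2.

-0.5000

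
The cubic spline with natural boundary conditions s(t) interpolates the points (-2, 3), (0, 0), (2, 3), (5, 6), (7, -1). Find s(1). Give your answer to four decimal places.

0.9244

Let σ_i = s''(x_i). Step sizes h_i = 2, 2, 3, 2; slopes of the chords Δ_i = (y_(i+1) - y_i)/h_i = -3/2, 3/2, 1, -7/2.
  2·σ_0 + 8·σ_1 + 2·σ_2 = 6(Δ_1 - Δ_0) = 18
  2·σ_1 + 10·σ_2 + 3·σ_3 = 6(Δ_2 - Δ_1) = -3
  3·σ_2 + 10·σ_3 + 2·σ_4 = 6(Δ_3 - Δ_2) = -27
Natural end conditions: σ_0 = σ_4 = 0.
Solving the tridiagonal system: σ_0 = 0, σ_1 = 96/43, σ_2 = 3/43, σ_3 = -117/43, σ_4 = 0.
On [0, 2], s(t) = 0 - 1/86·t + 48/43·t² - 31/172·t³.
With t = 1: s(1) = 159/172.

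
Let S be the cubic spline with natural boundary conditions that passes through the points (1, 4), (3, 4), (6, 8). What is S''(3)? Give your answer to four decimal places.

Write M_i for S''(x_i). With h_i = 2, 3 and divided differences Δ_i = 0, 4/3, the continuity of S' gives the tridiagonal system
  2·M_0 + 10·M_1 + 3·M_2 = 6(Δ_1 - Δ_0) = 8
Natural end conditions: M_0 = M_2 = 0.
Solving: M_0 = 0, M_1 = 4/5, M_2 = 0.

0.8000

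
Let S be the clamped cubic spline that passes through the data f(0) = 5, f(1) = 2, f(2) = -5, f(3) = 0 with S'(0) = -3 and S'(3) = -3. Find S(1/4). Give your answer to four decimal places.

4.4375

Let M_i = S''(x_i). Step sizes h_i = 1, 1, 1; slopes of the chords Δ_i = (y_(i+1) - y_i)/h_i = -3, -7, 5.
  1·M_0 + 4·M_1 + 1·M_2 = 6(Δ_1 - Δ_0) = -24
  1·M_1 + 4·M_2 + 1·M_3 = 6(Δ_2 - Δ_1) = 72
Clamped end conditions give two more equations: 2h_0·M_0 + h_0·M_1 = 6(Δ_0 - S'(0)) = 0 and h_2·M_2 + 2h_2·M_3 = 6(S'(3) - Δ_2) = -48.
Solving the tridiagonal system: M_0 = 8, M_1 = -16, M_2 = 32, M_3 = -40.
On [0, 1], S(x) = 5 - 3·x + 4·x² - 4·x³.
With x = 1/4: S(1/4) = 71/16.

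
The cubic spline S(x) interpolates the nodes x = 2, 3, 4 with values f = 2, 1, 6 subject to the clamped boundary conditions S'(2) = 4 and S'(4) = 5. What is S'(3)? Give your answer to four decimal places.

0.7500

With M_i denoting the second derivative at x_i, h_i = 1, 1, and Δ_i = (y_(i+1) − y_i)/h_i = -1, 5:
  1·M_0 + 4·M_1 + 1·M_2 = 6(Δ_1 - Δ_0) = 36
Clamped end conditions give two more equations: 2h_0·M_0 + h_0·M_1 = 6(Δ_0 - S'(2)) = -30 and h_1·M_1 + 2h_1·M_2 = 6(S'(4) - Δ_1) = 0.
Hence M_0 = -47/2, M_1 = 17, M_2 = -17/2.
On [3, 4], S'(x) = b_1 + 2c_1·(x - 3) + 3d_1·(x - 3)² with b_1 = Δ_1 - h_1(2M_1 + M_2)/6 = 3/4, c_1 = M_1/2 = 17/2, d_1 = (M_2 - M_1)/(6h_1) = -17/4. So S'(3) = 3/4.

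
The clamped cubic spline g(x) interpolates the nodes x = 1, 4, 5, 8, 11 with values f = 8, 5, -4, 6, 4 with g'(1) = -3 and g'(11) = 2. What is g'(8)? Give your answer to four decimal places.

Put M_i = g'' at the i-th knot. Here h = (3, 1, 3, 3) and Δ = (-1, -9, 10/3, -2/3), so the interior equations h_(i-1)·M_(i-1) + 2(h_(i-1)+h_i)·M_i + h_i·M_(i+1) = 6(Δ_i − Δ_(i-1)) read
  3·M_0 + 8·M_1 + 1·M_2 = 6(Δ_1 - Δ_0) = -48
  1·M_1 + 8·M_2 + 3·M_3 = 6(Δ_2 - Δ_1) = 74
  3·M_2 + 12·M_3 + 3·M_4 = 6(Δ_3 - Δ_2) = -24
Clamped end conditions give two more equations: 2h_0·M_0 + h_0·M_1 = 6(Δ_0 - g'(1)) = 12 and h_3·M_3 + 2h_3·M_4 = 6(g'(11) - Δ_3) = 16.
Forward elimination and back-substitution give M_0 = 759/106, M_1 = -547/53, M_2 = 1387/106, M_3 = -1079/159, M_4 = 1927/318.
On [8, 11], g'(x) = b_3 + 2c_3·(x - 8) + 3d_3·(x - 8)² with b_3 = Δ_3 - h_3(2M_3 + M_4)/6 = 655/212, c_3 = M_3/2 = -1079/318, d_3 = (M_4 - M_3)/(6h_3) = 4085/5724. So g'(8) = 655/212.

3.0896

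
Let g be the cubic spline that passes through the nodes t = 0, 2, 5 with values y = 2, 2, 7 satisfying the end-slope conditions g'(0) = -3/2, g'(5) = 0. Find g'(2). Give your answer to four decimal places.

With σ_i denoting the second derivative at x_i, h_i = 2, 3, and Δ_i = (y_(i+1) − y_i)/h_i = 0, 5/3:
  2·σ_0 + 10·σ_1 + 3·σ_2 = 6(Δ_1 - Δ_0) = 10
Clamped end conditions give two more equations: 2h_0·σ_0 + h_0·σ_1 = 6(Δ_0 - g'(0)) = 9 and h_1·σ_1 + 2h_1·σ_2 = 6(g'(5) - Δ_1) = -10.
Solving: σ_0 = 31/20, σ_1 = 7/5, σ_2 = -71/30.
On [2, 5], g'(t) = b_1 + 2c_1·(t - 2) + 3d_1·(t - 2)² with b_1 = Δ_1 - h_1(2σ_1 + σ_2)/6 = 29/20, c_1 = σ_1/2 = 7/10, d_1 = (σ_2 - σ_1)/(6h_1) = -113/540. So g'(2) = 29/20.

1.4500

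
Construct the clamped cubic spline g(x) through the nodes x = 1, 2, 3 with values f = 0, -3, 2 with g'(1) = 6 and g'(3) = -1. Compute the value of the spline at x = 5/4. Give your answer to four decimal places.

Put M_i = g'' at the i-th knot. Here h = (1, 1) and Δ = (-3, 5), so the interior equations h_(i-1)·M_(i-1) + 2(h_(i-1)+h_i)·M_i + h_i·M_(i+1) = 6(Δ_i − Δ_(i-1)) read
  1·M_0 + 4·M_1 + 1·M_2 = 6(Δ_1 - Δ_0) = 48
Clamped end conditions give two more equations: 2h_0·M_0 + h_0·M_1 = 6(Δ_0 - g'(1)) = -54 and h_1·M_1 + 2h_1·M_2 = 6(g'(3) - Δ_1) = -36.
Hence M_0 = -85/2, M_1 = 31, M_2 = -67/2.
On [1, 2], g(x) = 0 + 6·(x - 1) - 85/4·(x - 1)² + 49/4·(x - 1)³.
With (x - 1) = 1/4: g(5/4) = 93/256.

0.3633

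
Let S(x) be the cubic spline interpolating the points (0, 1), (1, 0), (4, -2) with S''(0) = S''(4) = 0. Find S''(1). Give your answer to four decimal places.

Put M_i = S'' at the i-th knot. Here h = (1, 3) and Δ = (-1, -2/3), so the interior equations h_(i-1)·M_(i-1) + 2(h_(i-1)+h_i)·M_i + h_i·M_(i+1) = 6(Δ_i − Δ_(i-1)) read
  1·M_0 + 8·M_1 + 3·M_2 = 6(Δ_1 - Δ_0) = 2
Natural end conditions: M_0 = M_2 = 0.
Solving: M_0 = 0, M_1 = 1/4, M_2 = 0.

0.2500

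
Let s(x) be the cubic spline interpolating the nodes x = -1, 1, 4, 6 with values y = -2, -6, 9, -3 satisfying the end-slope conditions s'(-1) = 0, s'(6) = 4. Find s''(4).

Write M_i for s''(x_i). With h_i = 2, 3, 2 and divided differences Δ_i = -2, 5, -6, the continuity of s' gives the tridiagonal system
  2·M_0 + 10·M_1 + 3·M_2 = 6(Δ_1 - Δ_0) = 42
  3·M_1 + 10·M_2 + 2·M_3 = 6(Δ_2 - Δ_1) = -66
Clamped end conditions give two more equations: 2h_0·M_0 + h_0·M_1 = 6(Δ_0 - s'(-1)) = -12 and h_2·M_2 + 2h_2·M_3 = 6(s'(6) - Δ_2) = 60.
Forward elimination and back-substitution give M_0 = -8, M_1 = 10, M_2 = -14, M_3 = 22.

-14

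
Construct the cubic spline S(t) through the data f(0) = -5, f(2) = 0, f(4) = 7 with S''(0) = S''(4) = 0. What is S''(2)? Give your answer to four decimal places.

Put m_i = S'' at the i-th knot. Here h = (2, 2) and Δ = (5/2, 7/2), so the interior equations h_(i-1)·m_(i-1) + 2(h_(i-1)+h_i)·m_i + h_i·m_(i+1) = 6(Δ_i − Δ_(i-1)) read
  2·m_0 + 8·m_1 + 2·m_2 = 6(Δ_1 - Δ_0) = 6
Natural end conditions: m_0 = m_2 = 0.
Forward elimination and back-substitution give m_0 = 0, m_1 = 3/4, m_2 = 0.

0.7500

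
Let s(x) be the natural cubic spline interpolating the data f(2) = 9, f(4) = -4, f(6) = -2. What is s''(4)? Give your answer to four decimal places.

Let σ_i = s''(x_i). Step sizes h_i = 2, 2; slopes of the chords Δ_i = (y_(i+1) - y_i)/h_i = -13/2, 1.
  2·σ_0 + 8·σ_1 + 2·σ_2 = 6(Δ_1 - Δ_0) = 45
Natural end conditions: σ_0 = σ_2 = 0.
Solving the tridiagonal system: σ_0 = 0, σ_1 = 45/8, σ_2 = 0.

5.6250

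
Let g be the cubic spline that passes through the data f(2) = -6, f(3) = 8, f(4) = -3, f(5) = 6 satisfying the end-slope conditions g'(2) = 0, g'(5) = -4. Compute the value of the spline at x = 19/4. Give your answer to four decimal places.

With M_i denoting the second derivative at x_i, h_i = 1, 1, 1, and Δ_i = (y_(i+1) − y_i)/h_i = 14, -11, 9:
  1·M_0 + 4·M_1 + 1·M_2 = 6(Δ_1 - Δ_0) = -150
  1·M_1 + 4·M_2 + 1·M_3 = 6(Δ_2 - Δ_1) = 120
Clamped end conditions give two more equations: 2h_0·M_0 + h_0·M_1 = 6(Δ_0 - g'(2)) = 84 and h_2·M_2 + 2h_2·M_3 = 6(g'(5) - Δ_2) = -78.
Solving the tridiagonal system: M_0 = 1184/15, M_1 = -1108/15, M_2 = 998/15, M_3 = -1084/15.
On [4, 5], g(x) = -3 - 17/15·(x - 4) + 499/15·(x - 4)² - 347/15·(x - 4)³.
With (x - 4) = 3/4: g(19/4) = 1633/320.

5.1031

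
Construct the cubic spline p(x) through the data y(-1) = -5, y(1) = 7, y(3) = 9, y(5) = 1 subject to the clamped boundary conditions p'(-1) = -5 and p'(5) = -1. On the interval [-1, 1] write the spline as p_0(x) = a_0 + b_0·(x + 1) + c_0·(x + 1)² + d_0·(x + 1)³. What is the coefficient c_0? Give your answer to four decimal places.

10.2667

Put σ_i = p'' at the i-th knot. Here h = (2, 2, 2) and Δ = (6, 1, -4), so the interior equations h_(i-1)·σ_(i-1) + 2(h_(i-1)+h_i)·σ_i + h_i·σ_(i+1) = 6(Δ_i − Δ_(i-1)) read
  2·σ_0 + 8·σ_1 + 2·σ_2 = 6(Δ_1 - Δ_0) = -30
  2·σ_1 + 8·σ_2 + 2·σ_3 = 6(Δ_2 - Δ_1) = -30
Clamped end conditions give two more equations: 2h_0·σ_0 + h_0·σ_1 = 6(Δ_0 - p'(-1)) = 66 and h_2·σ_2 + 2h_2·σ_3 = 6(p'(5) - Δ_2) = 18.
Solving the tridiagonal system: σ_0 = 308/15, σ_1 = -121/15, σ_2 = -49/15, σ_3 = 92/15.
On [-1, 1], with p_0(x) = a_0 + b_0·(x + 1) + c_0·(x + 1)² + d_0·(x + 1)³: c_0 = σ_0/2 = 154/15, d_0 = (σ_1 - σ_0)/(6h_0) = -143/60, b_0 = Δ_0 - h_0(2σ_0 + σ_1)/6 = -5.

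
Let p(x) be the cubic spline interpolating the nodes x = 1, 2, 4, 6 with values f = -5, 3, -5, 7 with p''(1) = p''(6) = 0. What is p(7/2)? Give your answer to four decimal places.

-3.0341

Let M_i = p''(x_i). Step sizes h_i = 1, 2, 2; slopes of the chords Δ_i = (y_(i+1) - y_i)/h_i = 8, -4, 6.
  1·M_0 + 6·M_1 + 2·M_2 = 6(Δ_1 - Δ_0) = -72
  2·M_1 + 8·M_2 + 2·M_3 = 6(Δ_2 - Δ_1) = 60
Natural end conditions: M_0 = M_3 = 0.
Solving the tridiagonal system: M_0 = 0, M_1 = -174/11, M_2 = 126/11, M_3 = 0.
On [2, 4], p(x) = 3 + 30/11·(x - 2) - 87/11·(x - 2)² + 25/11·(x - 2)³.
With (x - 2) = 3/2: p(7/2) = -267/88.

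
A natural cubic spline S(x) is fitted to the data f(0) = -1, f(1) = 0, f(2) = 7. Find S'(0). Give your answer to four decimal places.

-0.5000

With σ_i denoting the second derivative at x_i, h_i = 1, 1, and Δ_i = (y_(i+1) − y_i)/h_i = 1, 7:
  1·σ_0 + 4·σ_1 + 1·σ_2 = 6(Δ_1 - Δ_0) = 36
Natural end conditions: σ_0 = σ_2 = 0.
Hence σ_0 = 0, σ_1 = 9, σ_2 = 0.
On [0, 1], S'(x) = b_0 + 2c_0·x + 3d_0·x² with b_0 = Δ_0 - h_0(2σ_0 + σ_1)/6 = -1/2, c_0 = σ_0/2 = 0, d_0 = (σ_1 - σ_0)/(6h_0) = 3/2. So S'(0) = -1/2.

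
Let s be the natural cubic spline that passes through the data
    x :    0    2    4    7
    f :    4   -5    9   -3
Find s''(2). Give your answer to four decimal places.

With σ_i denoting the second derivative at x_i, h_i = 2, 2, 3, and Δ_i = (y_(i+1) − y_i)/h_i = -9/2, 7, -4:
  2·σ_0 + 8·σ_1 + 2·σ_2 = 6(Δ_1 - Δ_0) = 69
  2·σ_1 + 10·σ_2 + 3·σ_3 = 6(Δ_2 - Δ_1) = -66
Natural end conditions: σ_0 = σ_3 = 0.
Hence σ_0 = 0, σ_1 = 411/38, σ_2 = -333/38, σ_3 = 0.

10.8158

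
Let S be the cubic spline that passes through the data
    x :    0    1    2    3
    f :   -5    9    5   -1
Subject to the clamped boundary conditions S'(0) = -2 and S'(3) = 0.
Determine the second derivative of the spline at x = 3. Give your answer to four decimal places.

15.7333

Put M_i = S'' at the i-th knot. Here h = (1, 1, 1) and Δ = (14, -4, -6), so the interior equations h_(i-1)·M_(i-1) + 2(h_(i-1)+h_i)·M_i + h_i·M_(i+1) = 6(Δ_i − Δ_(i-1)) read
  1·M_0 + 4·M_1 + 1·M_2 = 6(Δ_1 - Δ_0) = -108
  1·M_1 + 4·M_2 + 1·M_3 = 6(Δ_2 - Δ_1) = -12
Clamped end conditions give two more equations: 2h_0·M_0 + h_0·M_1 = 6(Δ_0 - S'(0)) = 96 and h_2·M_2 + 2h_2·M_3 = 6(S'(3) - Δ_2) = 36.
Solving: M_0 = 1064/15, M_1 = -688/15, M_2 = 68/15, M_3 = 236/15.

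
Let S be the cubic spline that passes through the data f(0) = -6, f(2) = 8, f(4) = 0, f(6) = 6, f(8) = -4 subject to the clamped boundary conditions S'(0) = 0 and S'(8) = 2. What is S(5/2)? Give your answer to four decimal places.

7.5352

Let M_i = S''(x_i). Step sizes h_i = 2, 2, 2, 2; slopes of the chords Δ_i = (y_(i+1) - y_i)/h_i = 7, -4, 3, -5.
  2·M_0 + 8·M_1 + 2·M_2 = 6(Δ_1 - Δ_0) = -66
  2·M_1 + 8·M_2 + 2·M_3 = 6(Δ_2 - Δ_1) = 42
  2·M_2 + 8·M_3 + 2·M_4 = 6(Δ_3 - Δ_2) = -48
Clamped end conditions give two more equations: 2h_0·M_0 + h_0·M_1 = 6(Δ_0 - S'(0)) = 42 and h_3·M_3 + 2h_3·M_4 = 6(S'(8) - Δ_3) = 42.
Solving the tridiagonal system: M_0 = 1037/56, M_1 = -449/28, M_2 = 101/8, M_3 = -377/28, M_4 = 965/56.
On [2, 4], S(x) = 8 + 139/56·(x - 2) - 449/56·(x - 2)² + 535/224·(x - 2)³.
With (x - 2) = 1/2: S(5/2) = 1929/256.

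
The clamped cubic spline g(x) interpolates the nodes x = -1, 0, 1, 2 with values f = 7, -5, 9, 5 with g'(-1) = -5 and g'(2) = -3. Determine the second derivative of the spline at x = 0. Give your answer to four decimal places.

64.9333

With m_i denoting the second derivative at x_i, h_i = 1, 1, 1, and Δ_i = (y_(i+1) − y_i)/h_i = -12, 14, -4:
  1·m_0 + 4·m_1 + 1·m_2 = 6(Δ_1 - Δ_0) = 156
  1·m_1 + 4·m_2 + 1·m_3 = 6(Δ_2 - Δ_1) = -108
Clamped end conditions give two more equations: 2h_0·m_0 + h_0·m_1 = 6(Δ_0 - g'(-1)) = -42 and h_2·m_2 + 2h_2·m_3 = 6(g'(2) - Δ_2) = 6.
Forward elimination and back-substitution give m_0 = -802/15, m_1 = 974/15, m_2 = -754/15, m_3 = 422/15.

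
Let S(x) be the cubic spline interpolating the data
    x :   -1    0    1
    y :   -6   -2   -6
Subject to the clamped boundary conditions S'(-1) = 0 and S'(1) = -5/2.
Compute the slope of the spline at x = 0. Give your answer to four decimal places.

Put m_i = S'' at the i-th knot. Here h = (1, 1) and Δ = (4, -4), so the interior equations h_(i-1)·m_(i-1) + 2(h_(i-1)+h_i)·m_i + h_i·m_(i+1) = 6(Δ_i − Δ_(i-1)) read
  1·m_0 + 4·m_1 + 1·m_2 = 6(Δ_1 - Δ_0) = -48
Clamped end conditions give two more equations: 2h_0·m_0 + h_0·m_1 = 6(Δ_0 - S'(-1)) = 24 and h_1·m_1 + 2h_1·m_2 = 6(S'(1) - Δ_1) = 9.
Solving: m_0 = 91/4, m_1 = -43/2, m_2 = 61/4.
On [0, 1], S'(x) = b_1 + 2c_1·x + 3d_1·x² with b_1 = Δ_1 - h_1(2m_1 + m_2)/6 = 5/8, c_1 = m_1/2 = -43/4, d_1 = (m_2 - m_1)/(6h_1) = 49/8. So S'(0) = 5/8.

0.6250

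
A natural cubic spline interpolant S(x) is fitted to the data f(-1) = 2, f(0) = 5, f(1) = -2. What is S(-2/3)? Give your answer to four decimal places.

With M_i denoting the second derivative at x_i, h_i = 1, 1, and Δ_i = (y_(i+1) − y_i)/h_i = 3, -7:
  1·M_0 + 4·M_1 + 1·M_2 = 6(Δ_1 - Δ_0) = -60
Natural end conditions: M_0 = M_2 = 0.
Forward elimination and back-substitution give M_0 = 0, M_1 = -15, M_2 = 0.
On [-1, 0], S(x) = 2 + 11/2·(x + 1) + 0·(x + 1)² - 5/2·(x + 1)³.
With (x + 1) = 1/3: S(-2/3) = 101/27.

3.7407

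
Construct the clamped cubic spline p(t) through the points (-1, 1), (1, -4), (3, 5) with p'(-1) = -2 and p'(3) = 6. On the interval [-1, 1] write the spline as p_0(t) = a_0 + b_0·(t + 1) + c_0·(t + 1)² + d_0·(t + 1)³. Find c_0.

With m_i denoting the second derivative at x_i, h_i = 2, 2, and Δ_i = (y_(i+1) − y_i)/h_i = -5/2, 9/2:
  2·m_0 + 8·m_1 + 2·m_2 = 6(Δ_1 - Δ_0) = 42
Clamped end conditions give two more equations: 2h_0·m_0 + h_0·m_1 = 6(Δ_0 - p'(-1)) = -3 and h_1·m_1 + 2h_1·m_2 = 6(p'(3) - Δ_1) = 9.
Solving the tridiagonal system: m_0 = -4, m_1 = 13/2, m_2 = -1.
On [-1, 1], with p_0(t) = a_0 + b_0·(t + 1) + c_0·(t + 1)² + d_0·(t + 1)³: c_0 = m_0/2 = -2, d_0 = (m_1 - m_0)/(6h_0) = 7/8, b_0 = Δ_0 - h_0(2m_0 + m_1)/6 = -2.

-2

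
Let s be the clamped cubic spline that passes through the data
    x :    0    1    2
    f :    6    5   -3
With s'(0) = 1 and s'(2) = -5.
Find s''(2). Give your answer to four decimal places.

Put m_i = s'' at the i-th knot. Here h = (1, 1) and Δ = (-1, -8), so the interior equations h_(i-1)·m_(i-1) + 2(h_(i-1)+h_i)·m_i + h_i·m_(i+1) = 6(Δ_i − Δ_(i-1)) read
  1·m_0 + 4·m_1 + 1·m_2 = 6(Δ_1 - Δ_0) = -42
Clamped end conditions give two more equations: 2h_0·m_0 + h_0·m_1 = 6(Δ_0 - s'(0)) = -12 and h_1·m_1 + 2h_1·m_2 = 6(s'(2) - Δ_1) = 18.
Hence m_0 = 3/2, m_1 = -15, m_2 = 33/2.

16.5000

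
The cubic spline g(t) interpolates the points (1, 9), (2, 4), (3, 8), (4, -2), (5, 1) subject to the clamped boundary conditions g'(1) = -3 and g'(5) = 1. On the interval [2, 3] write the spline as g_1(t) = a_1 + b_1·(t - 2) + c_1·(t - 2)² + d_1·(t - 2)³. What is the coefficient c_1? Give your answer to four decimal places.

13.7857

Put σ_i = g'' at the i-th knot. Here h = (1, 1, 1, 1) and Δ = (-5, 4, -10, 3), so the interior equations h_(i-1)·σ_(i-1) + 2(h_(i-1)+h_i)·σ_i + h_i·σ_(i+1) = 6(Δ_i − Δ_(i-1)) read
  1·σ_0 + 4·σ_1 + 1·σ_2 = 6(Δ_1 - Δ_0) = 54
  1·σ_1 + 4·σ_2 + 1·σ_3 = 6(Δ_2 - Δ_1) = -84
  1·σ_2 + 4·σ_3 + 1·σ_4 = 6(Δ_3 - Δ_2) = 78
Clamped end conditions give two more equations: 2h_0·σ_0 + h_0·σ_1 = 6(Δ_0 - g'(1)) = -12 and h_3·σ_3 + 2h_3·σ_4 = 6(g'(5) - Δ_3) = -12.
Solving the tridiagonal system: σ_0 = -277/14, σ_1 = 193/7, σ_2 = -73/2, σ_3 = 241/7, σ_4 = -325/14.
On [2, 3], with g_1(t) = a_1 + b_1·(t - 2) + c_1·(t - 2)² + d_1·(t - 2)³: c_1 = σ_1/2 = 193/14, d_1 = (σ_2 - σ_1)/(6h_1) = -299/28, b_1 = Δ_1 - h_1(2σ_1 + σ_2)/6 = 25/28.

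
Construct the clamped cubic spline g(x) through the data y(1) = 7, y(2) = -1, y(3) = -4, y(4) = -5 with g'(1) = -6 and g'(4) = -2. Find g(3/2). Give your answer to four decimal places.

Let σ_i = g''(x_i). Step sizes h_i = 1, 1, 1; slopes of the chords Δ_i = (y_(i+1) - y_i)/h_i = -8, -3, -1.
  1·σ_0 + 4·σ_1 + 1·σ_2 = 6(Δ_1 - Δ_0) = 30
  1·σ_1 + 4·σ_2 + 1·σ_3 = 6(Δ_2 - Δ_1) = 12
Clamped end conditions give two more equations: 2h_0·σ_0 + h_0·σ_1 = 6(Δ_0 - g'(1)) = -12 and h_2·σ_2 + 2h_2·σ_3 = 6(g'(4) - Δ_2) = -6.
Hence σ_0 = -164/15, σ_1 = 148/15, σ_2 = 22/15, σ_3 = -56/15.
On [1, 2], g(x) = 7 - 6·(x - 1) - 82/15·(x - 1)² + 52/15·(x - 1)³.
With (x - 1) = 1/2: g(3/2) = 46/15.

3.0667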